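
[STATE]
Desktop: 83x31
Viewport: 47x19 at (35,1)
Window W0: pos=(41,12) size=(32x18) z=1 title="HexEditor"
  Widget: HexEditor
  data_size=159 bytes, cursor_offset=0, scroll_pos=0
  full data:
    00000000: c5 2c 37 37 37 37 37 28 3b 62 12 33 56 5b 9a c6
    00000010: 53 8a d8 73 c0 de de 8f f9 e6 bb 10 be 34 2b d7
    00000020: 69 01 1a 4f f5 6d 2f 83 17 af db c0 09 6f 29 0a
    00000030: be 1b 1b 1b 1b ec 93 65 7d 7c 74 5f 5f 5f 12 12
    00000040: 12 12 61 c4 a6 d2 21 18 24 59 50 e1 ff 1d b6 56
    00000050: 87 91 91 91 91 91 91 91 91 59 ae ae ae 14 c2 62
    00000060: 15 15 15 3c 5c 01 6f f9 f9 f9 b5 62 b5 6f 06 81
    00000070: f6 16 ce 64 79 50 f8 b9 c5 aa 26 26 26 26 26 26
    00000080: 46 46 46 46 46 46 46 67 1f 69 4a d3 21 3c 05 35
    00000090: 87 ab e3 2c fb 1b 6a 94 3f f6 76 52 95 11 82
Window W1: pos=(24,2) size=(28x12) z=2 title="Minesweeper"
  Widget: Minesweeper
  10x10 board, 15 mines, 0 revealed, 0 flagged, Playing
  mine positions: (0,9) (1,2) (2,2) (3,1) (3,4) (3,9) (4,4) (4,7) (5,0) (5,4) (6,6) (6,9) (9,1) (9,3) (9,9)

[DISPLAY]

                                               
━━━━━━━━━━━━━━━━┓                              
er              ┃                              
────────────────┨                              
                ┃                              
                ┃                              
                ┃                              
                ┃                              
                ┃                              
                ┃                              
                ┃                              
                ┃━━━━━━━━━━━━━━━━━━━━┓         
━━━━━━━━━━━━━━━━┛                    ┃         
      ┠──────────────────────────────┨         
      ┃00000000  C5 2c 37 37 37 37 37┃         
      ┃00000010  53 8a d8 73 c0 de de┃         
      ┃00000020  69 01 1a 4f f5 6d 2f┃         
      ┃00000030  be 1b 1b 1b 1b ec 93┃         
      ┃00000040  12 12 61 c4 a6 d2 21┃         


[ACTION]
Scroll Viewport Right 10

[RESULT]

                                               
━━━━━━━━━━━━━━━┓                               
r              ┃                               
───────────────┨                               
               ┃                               
               ┃                               
               ┃                               
               ┃                               
               ┃                               
               ┃                               
               ┃                               
               ┃━━━━━━━━━━━━━━━━━━━━┓          
━━━━━━━━━━━━━━━┛                    ┃          
     ┠──────────────────────────────┨          
     ┃00000000  C5 2c 37 37 37 37 37┃          
     ┃00000010  53 8a d8 73 c0 de de┃          
     ┃00000020  69 01 1a 4f f5 6d 2f┃          
     ┃00000030  be 1b 1b 1b 1b ec 93┃          
     ┃00000040  12 12 61 c4 a6 d2 21┃          


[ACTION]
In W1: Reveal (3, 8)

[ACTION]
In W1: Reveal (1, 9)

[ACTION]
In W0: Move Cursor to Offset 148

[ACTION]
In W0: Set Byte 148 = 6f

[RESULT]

                                               
━━━━━━━━━━━━━━━┓                               
r              ┃                               
───────────────┨                               
               ┃                               
               ┃                               
               ┃                               
               ┃                               
               ┃                               
               ┃                               
               ┃                               
               ┃━━━━━━━━━━━━━━━━━━━━┓          
━━━━━━━━━━━━━━━┛                    ┃          
     ┠──────────────────────────────┨          
     ┃00000000  c5 2c 37 37 37 37 37┃          
     ┃00000010  53 8a d8 73 c0 de de┃          
     ┃00000020  69 01 1a 4f f5 6d 2f┃          
     ┃00000030  be 1b 1b 1b 1b ec 93┃          
     ┃00000040  12 12 61 c4 a6 d2 21┃          


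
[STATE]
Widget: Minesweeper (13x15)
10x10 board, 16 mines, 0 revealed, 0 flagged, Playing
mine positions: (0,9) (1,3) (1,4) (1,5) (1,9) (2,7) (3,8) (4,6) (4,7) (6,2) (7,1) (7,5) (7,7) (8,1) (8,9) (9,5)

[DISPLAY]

■■■■■■■■■■   
■■■■■■■■■■   
■■■■■■■■■■   
■■■■■■■■■■   
■■■■■■■■■■   
■■■■■■■■■■   
■■■■■■■■■■   
■■■■■■■■■■   
■■■■■■■■■■   
■■■■■■■■■■   
             
             
             
             
             


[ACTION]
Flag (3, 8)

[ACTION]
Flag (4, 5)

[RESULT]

■■■■■■■■■■   
■■■■■■■■■■   
■■■■■■■■■■   
■■■■■■■■⚑■   
■■■■■⚑■■■■   
■■■■■■■■■■   
■■■■■■■■■■   
■■■■■■■■■■   
■■■■■■■■■■   
■■■■■■■■■■   
             
             
             
             
             


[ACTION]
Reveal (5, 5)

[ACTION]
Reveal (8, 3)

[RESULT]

■■■■■■■■■■   
■■■■■■■■■■   
■■■■■■■■■■   
■■■■■■■■⚑■   
■■■■■⚑■■■■   
■■■■■1■■■■   
■■■■■■■■■■   
■■311■■■■■   
■■2 2■■■■■   
■■1 1■■■■■   
             
             
             
             
             


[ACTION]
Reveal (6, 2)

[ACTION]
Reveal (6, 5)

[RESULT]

■■■■■■■■■✹   
■■■✹✹✹■■■✹   
■■■■■■■✹■■   
■■■■■■■■✹■   
■■■■■⚑✹✹■■   
■■■■■1■■■■   
■■✹■■■■■■■   
■✹311✹■✹■■   
■✹2 2■■■■✹   
■■1 1✹■■■■   
             
             
             
             
             


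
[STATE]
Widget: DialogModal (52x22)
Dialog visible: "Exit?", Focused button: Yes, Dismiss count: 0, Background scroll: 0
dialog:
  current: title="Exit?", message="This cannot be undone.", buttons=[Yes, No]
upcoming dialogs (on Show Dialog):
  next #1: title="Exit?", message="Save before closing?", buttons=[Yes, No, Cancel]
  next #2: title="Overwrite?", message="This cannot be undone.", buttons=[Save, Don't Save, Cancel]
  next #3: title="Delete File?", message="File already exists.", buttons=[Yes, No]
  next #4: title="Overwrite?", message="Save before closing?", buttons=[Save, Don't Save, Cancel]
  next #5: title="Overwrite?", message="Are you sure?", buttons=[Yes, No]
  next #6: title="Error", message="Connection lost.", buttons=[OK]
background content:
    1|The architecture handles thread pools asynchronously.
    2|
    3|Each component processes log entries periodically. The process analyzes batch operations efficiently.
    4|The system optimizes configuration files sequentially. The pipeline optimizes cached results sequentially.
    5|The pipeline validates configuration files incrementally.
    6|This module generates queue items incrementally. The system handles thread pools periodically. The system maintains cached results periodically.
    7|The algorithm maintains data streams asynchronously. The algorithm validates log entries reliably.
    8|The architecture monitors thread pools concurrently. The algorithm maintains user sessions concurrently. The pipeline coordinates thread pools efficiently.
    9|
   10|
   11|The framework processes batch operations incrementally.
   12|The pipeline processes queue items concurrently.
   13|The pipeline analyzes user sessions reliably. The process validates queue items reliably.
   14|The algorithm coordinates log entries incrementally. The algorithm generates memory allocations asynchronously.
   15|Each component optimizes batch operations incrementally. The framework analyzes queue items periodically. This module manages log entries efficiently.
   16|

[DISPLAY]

The architecture handles thread pools asynchronously
                                                    
Each component processes log entries periodically. T
The system optimizes configuration files sequentiall
The pipeline validates configuration files increment
This module generates queue items incrementally. The
The algorithm maintains data streams asynchronously.
The architecture monitors thread pools concurrently.
             ┌────────────────────────┐             
             │         Exit?          │             
The framework│ This cannot be undone. │s incremental
The pipeline │       [Yes]  No        │urrently.    
The pipeline └────────────────────────┘iably. The pr
The algorithm coordinates log entries incrementally.
Each component optimizes batch operations incrementa
                                                    
                                                    
                                                    
                                                    
                                                    
                                                    
                                                    


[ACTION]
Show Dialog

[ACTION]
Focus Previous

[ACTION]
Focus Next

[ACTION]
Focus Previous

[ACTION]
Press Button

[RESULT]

The architecture handles thread pools asynchronously
                                                    
Each component processes log entries periodically. T
The system optimizes configuration files sequentiall
The pipeline validates configuration files increment
This module generates queue items incrementally. The
The algorithm maintains data streams asynchronously.
The architecture monitors thread pools concurrently.
                                                    
                                                    
The framework processes batch operations incremental
The pipeline processes queue items concurrently.    
The pipeline analyzes user sessions reliably. The pr
The algorithm coordinates log entries incrementally.
Each component optimizes batch operations incrementa
                                                    
                                                    
                                                    
                                                    
                                                    
                                                    
                                                    


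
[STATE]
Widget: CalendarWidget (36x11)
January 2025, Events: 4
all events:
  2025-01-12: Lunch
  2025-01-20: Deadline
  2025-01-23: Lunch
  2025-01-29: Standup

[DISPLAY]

            January 2025            
Mo Tu We Th Fr Sa Su                
       1  2  3  4  5                
 6  7  8  9 10 11 12*               
13 14 15 16 17 18 19                
20* 21 22 23* 24 25 26              
27 28 29* 30 31                     
                                    
                                    
                                    
                                    


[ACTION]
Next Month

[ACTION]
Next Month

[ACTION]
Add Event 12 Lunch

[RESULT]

             March 2025             
Mo Tu We Th Fr Sa Su                
                1  2                
 3  4  5  6  7  8  9                
10 11 12* 13 14 15 16               
17 18 19 20 21 22 23                
24 25 26 27 28 29 30                
31                                  
                                    
                                    
                                    


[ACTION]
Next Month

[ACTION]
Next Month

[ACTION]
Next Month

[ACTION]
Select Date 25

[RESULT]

             June 2025              
Mo Tu We Th Fr Sa Su                
                   1                
 2  3  4  5  6  7  8                
 9 10 11 12 13 14 15                
16 17 18 19 20 21 22                
23 24 [25] 26 27 28 29              
30                                  
                                    
                                    
                                    


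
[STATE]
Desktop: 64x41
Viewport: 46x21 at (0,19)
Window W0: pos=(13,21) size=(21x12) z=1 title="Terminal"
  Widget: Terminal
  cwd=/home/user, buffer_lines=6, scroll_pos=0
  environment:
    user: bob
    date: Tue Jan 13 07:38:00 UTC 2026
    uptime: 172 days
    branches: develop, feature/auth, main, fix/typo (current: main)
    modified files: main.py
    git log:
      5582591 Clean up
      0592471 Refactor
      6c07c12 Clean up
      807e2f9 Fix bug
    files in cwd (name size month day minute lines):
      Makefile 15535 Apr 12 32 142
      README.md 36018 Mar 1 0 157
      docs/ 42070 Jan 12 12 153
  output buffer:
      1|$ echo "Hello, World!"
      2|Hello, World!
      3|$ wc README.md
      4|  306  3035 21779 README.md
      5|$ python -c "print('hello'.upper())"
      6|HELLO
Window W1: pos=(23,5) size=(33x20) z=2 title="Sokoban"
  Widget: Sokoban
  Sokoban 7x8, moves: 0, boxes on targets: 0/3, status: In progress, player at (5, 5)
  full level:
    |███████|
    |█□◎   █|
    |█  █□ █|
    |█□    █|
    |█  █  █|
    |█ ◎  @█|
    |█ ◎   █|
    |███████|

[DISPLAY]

                       ┃                      
                       ┃                      
             ┏━━━━━━━━━┃                      
             ┃ Terminal┃                      
             ┠─────────┃                      
             ┃$ echo "H┗━━━━━━━━━━━━━━━━━━━━━━
             ┃Hello, World!      ┃            
             ┃$ wc README.md     ┃            
             ┃  306  3035 21779 R┃            
             ┃$ python -c "print(┃            
             ┃HELLO              ┃            
             ┃$ █                ┃            
             ┃                   ┃            
             ┗━━━━━━━━━━━━━━━━━━━┛            
                                              
                                              
                                              
                                              
                                              
                                              
                                              


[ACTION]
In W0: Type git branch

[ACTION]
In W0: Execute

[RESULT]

                       ┃                      
                       ┃                      
             ┏━━━━━━━━━┃                      
             ┃ Terminal┃                      
             ┠─────────┃                      
             ┃$ python ┗━━━━━━━━━━━━━━━━━━━━━━
             ┃HELLO              ┃            
             ┃$ git branch       ┃            
             ┃  develop          ┃            
             ┃  feature/auth     ┃            
             ┃* main             ┃            
             ┃  fix/typo         ┃            
             ┃$ █                ┃            
             ┗━━━━━━━━━━━━━━━━━━━┛            
                                              
                                              
                                              
                                              
                                              
                                              
                                              


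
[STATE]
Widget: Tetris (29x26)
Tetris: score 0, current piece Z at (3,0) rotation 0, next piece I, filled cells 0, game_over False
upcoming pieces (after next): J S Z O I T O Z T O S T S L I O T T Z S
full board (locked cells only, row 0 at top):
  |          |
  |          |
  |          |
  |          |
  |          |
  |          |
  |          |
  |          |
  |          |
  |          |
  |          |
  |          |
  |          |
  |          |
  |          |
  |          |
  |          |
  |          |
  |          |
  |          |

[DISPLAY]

   ▓▓     │Next:             
    ▓▓    │████              
          │                  
          │                  
          │                  
          │                  
          │Score:            
          │0                 
          │                  
          │                  
          │                  
          │                  
          │                  
          │                  
          │                  
          │                  
          │                  
          │                  
          │                  
          │                  
          │                  
          │                  
          │                  
          │                  
          │                  
          │                  


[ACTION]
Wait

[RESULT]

          │Next:             
   ▓▓     │████              
    ▓▓    │                  
          │                  
          │                  
          │                  
          │Score:            
          │0                 
          │                  
          │                  
          │                  
          │                  
          │                  
          │                  
          │                  
          │                  
          │                  
          │                  
          │                  
          │                  
          │                  
          │                  
          │                  
          │                  
          │                  
          │                  


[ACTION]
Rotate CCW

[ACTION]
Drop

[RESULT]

          │Next:             
          │████              
    ▓     │                  
   ▓▓     │                  
   ▓      │                  
          │                  
          │Score:            
          │0                 
          │                  
          │                  
          │                  
          │                  
          │                  
          │                  
          │                  
          │                  
          │                  
          │                  
          │                  
          │                  
          │                  
          │                  
          │                  
          │                  
          │                  
          │                  


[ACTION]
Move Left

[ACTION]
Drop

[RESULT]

          │Next:             
          │████              
          │                  
   ▓      │                  
  ▓▓      │                  
  ▓       │                  
          │Score:            
          │0                 
          │                  
          │                  
          │                  
          │                  
          │                  
          │                  
          │                  
          │                  
          │                  
          │                  
          │                  
          │                  
          │                  
          │                  
          │                  
          │                  
          │                  
          │                  


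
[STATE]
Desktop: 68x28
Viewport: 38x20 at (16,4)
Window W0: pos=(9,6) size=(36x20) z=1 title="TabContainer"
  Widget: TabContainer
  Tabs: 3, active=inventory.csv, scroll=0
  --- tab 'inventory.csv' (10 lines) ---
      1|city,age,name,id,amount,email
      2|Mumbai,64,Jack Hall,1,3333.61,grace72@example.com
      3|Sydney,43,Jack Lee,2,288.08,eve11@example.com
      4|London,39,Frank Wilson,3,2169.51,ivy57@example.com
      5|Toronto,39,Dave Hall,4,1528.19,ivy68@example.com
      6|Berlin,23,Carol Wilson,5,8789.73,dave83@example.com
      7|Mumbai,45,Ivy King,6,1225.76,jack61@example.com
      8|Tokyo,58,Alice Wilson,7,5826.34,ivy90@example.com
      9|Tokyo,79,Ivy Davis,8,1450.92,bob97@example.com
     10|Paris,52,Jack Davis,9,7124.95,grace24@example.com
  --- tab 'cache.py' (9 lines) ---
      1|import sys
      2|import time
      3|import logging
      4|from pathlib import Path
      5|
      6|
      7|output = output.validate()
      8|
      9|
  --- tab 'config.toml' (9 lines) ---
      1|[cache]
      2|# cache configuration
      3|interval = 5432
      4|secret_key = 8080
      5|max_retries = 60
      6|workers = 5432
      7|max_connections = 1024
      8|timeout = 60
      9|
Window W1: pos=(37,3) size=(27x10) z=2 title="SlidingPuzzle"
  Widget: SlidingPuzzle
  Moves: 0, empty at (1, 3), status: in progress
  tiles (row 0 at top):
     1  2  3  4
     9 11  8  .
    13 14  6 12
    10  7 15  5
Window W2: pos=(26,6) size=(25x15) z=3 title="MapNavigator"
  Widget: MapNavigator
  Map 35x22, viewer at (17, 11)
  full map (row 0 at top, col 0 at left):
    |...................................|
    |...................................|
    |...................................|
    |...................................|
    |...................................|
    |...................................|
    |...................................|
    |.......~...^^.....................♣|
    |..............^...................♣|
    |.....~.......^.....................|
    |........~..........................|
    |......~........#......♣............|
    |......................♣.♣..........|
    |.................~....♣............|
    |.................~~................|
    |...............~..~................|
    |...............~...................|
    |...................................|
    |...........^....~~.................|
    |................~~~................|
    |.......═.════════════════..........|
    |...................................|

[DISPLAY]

                     ┃ SlidingPuzzle  
                     ┠────────────────
━━━━━━━━━━┏━━━━━━━━━━━━━━━━━━━━━━━┓──┬
ntainer   ┃ MapNavigator          ┃3 │
──────────┠───────────────────────┨──┼
tory.csv]│┃.......................┃8 │
──────────┃.~...^^................┃──┼
ge,name,id┃........^..............┃6 │
,64,Jack H┃.......^...............┃━━━
,43,Jack L┃..~....................┃   
,39,Frank ┃~........#.@....♣......┃   
o,39,Dave ┃................♣.♣....┃   
,23,Carol ┃...........~....♣......┃   
,45,Ivy Ki┃...........~~..........┃   
58,Alice W┃.........~..~..........┃   
79,Ivy Dav┃.........~.............┃   
52,Jack Da┗━━━━━━━━━━━━━━━━━━━━━━━┛   
                            ┃         
                            ┃         
                            ┃         


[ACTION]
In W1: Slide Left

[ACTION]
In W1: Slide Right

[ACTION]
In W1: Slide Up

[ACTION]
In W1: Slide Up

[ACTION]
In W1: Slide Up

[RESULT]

                     ┃ SlidingPuzzle  
                     ┠────────────────
━━━━━━━━━━┏━━━━━━━━━━━━━━━━━━━━━━━┓──┬
ntainer   ┃ MapNavigator          ┃3 │
──────────┠───────────────────────┨──┼
tory.csv]│┃.......................┃6 │
──────────┃.~...^^................┃──┼
ge,name,id┃........^..............┃5 │
,64,Jack H┃.......^...............┃━━━
,43,Jack L┃..~....................┃   
,39,Frank ┃~........#.@....♣......┃   
o,39,Dave ┃................♣.♣....┃   
,23,Carol ┃...........~....♣......┃   
,45,Ivy Ki┃...........~~..........┃   
58,Alice W┃.........~..~..........┃   
79,Ivy Dav┃.........~.............┃   
52,Jack Da┗━━━━━━━━━━━━━━━━━━━━━━━┛   
                            ┃         
                            ┃         
                            ┃         


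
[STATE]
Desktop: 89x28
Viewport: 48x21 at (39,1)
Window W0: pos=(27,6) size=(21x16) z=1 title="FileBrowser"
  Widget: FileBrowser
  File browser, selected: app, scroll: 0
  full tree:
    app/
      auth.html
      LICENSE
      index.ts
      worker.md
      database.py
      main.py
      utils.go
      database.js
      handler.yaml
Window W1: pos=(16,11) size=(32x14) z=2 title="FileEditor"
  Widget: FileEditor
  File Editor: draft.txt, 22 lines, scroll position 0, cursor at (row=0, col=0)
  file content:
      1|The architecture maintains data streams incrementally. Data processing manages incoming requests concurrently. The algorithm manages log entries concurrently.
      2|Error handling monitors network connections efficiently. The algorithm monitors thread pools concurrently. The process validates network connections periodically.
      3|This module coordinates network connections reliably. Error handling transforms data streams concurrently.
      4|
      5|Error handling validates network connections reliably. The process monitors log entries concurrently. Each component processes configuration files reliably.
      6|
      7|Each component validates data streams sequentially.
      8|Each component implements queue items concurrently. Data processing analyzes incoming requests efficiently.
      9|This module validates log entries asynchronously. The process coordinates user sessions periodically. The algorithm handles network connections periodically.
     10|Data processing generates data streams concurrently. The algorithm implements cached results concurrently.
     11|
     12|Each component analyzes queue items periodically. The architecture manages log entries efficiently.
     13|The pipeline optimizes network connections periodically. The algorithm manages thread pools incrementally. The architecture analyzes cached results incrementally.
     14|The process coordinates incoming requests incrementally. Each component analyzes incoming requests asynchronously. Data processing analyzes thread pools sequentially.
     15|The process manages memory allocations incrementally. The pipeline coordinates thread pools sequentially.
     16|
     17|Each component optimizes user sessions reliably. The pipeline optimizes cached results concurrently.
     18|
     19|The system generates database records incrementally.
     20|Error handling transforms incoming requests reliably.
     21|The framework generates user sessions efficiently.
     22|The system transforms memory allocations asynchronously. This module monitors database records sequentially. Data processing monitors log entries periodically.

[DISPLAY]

                                                
                                                
                                                
                                                
                                                
━━━━━━━━┓                                       
r       ┃                                       
────────┨                                       
        ┃                                       
ml      ┃                                       
━━━━━━━━┓                                       
        ┃                                       
────────┨                                       
ains da▲┃                                       
s netwo█┃                                       
s netwo░┃                                       
       ░┃                                       
es netw░┃                                       
       ░┃                                       
es data░┃                                       
nts que░┃                                       


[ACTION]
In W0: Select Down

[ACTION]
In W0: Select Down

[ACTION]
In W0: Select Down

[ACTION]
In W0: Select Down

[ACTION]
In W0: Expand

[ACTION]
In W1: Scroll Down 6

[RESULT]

                                                
                                                
                                                
                                                
                                                
━━━━━━━━┓                                       
r       ┃                                       
────────┨                                       
        ┃                                       
ml      ┃                                       
━━━━━━━━┓                                       
        ┃                                       
────────┨                                       
es data▲┃                                       
nts que░┃                                       
log ent░┃                                       
tes dat░┃                                       
       ░┃                                       
s queue█┃                                       
 networ░┃                                       
s incom░┃                                       


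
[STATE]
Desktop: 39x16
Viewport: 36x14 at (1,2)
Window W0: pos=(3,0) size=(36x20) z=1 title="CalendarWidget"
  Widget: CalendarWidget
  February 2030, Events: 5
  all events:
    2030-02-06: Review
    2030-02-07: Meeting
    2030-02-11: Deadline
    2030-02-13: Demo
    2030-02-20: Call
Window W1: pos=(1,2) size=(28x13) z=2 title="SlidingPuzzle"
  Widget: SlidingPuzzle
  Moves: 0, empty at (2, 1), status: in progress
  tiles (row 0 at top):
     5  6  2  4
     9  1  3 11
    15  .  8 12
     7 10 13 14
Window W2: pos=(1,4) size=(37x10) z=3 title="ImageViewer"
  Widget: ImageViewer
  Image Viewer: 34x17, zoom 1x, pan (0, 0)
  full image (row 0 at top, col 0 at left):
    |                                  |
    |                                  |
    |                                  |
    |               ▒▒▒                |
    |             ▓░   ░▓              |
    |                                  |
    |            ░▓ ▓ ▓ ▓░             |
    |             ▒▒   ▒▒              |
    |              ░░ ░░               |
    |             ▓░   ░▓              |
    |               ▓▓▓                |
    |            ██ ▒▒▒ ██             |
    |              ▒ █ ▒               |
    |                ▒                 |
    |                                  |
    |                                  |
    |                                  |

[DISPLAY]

┏━━━━━━━━━━━━━━━━━━━━━━━━━━┓────────
┃ SlidingPuzzle            ┃        
┏━━━━━━━━━━━━━━━━━━━━━━━━━━━━━━━━━━━
┃ ImageViewer                       
┠───────────────────────────────────
┃                                   
┃                                   
┃                                   
┃               ▒▒▒                 
┃             ▓░   ░▓               
┃                                   
┗━━━━━━━━━━━━━━━━━━━━━━━━━━━━━━━━━━━
┗━━━━━━━━━━━━━━━━━━━━━━━━━━┛        
  ┃                                 


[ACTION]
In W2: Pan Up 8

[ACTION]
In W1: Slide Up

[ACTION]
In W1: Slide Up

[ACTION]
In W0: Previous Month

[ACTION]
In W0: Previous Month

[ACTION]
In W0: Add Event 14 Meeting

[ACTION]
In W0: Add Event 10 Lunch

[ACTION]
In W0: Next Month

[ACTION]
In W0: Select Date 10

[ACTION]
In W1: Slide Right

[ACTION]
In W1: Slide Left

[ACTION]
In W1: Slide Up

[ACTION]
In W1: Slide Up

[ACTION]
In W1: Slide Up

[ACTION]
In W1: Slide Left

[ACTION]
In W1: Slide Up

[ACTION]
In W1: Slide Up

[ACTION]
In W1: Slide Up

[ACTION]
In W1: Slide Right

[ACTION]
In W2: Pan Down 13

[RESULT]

┏━━━━━━━━━━━━━━━━━━━━━━━━━━┓────────
┃ SlidingPuzzle            ┃        
┏━━━━━━━━━━━━━━━━━━━━━━━━━━━━━━━━━━━
┃ ImageViewer                       
┠───────────────────────────────────
┃                ▒                  
┃                                   
┃                                   
┃                                   
┃                                   
┃                                   
┗━━━━━━━━━━━━━━━━━━━━━━━━━━━━━━━━━━━
┗━━━━━━━━━━━━━━━━━━━━━━━━━━┛        
  ┃                                 


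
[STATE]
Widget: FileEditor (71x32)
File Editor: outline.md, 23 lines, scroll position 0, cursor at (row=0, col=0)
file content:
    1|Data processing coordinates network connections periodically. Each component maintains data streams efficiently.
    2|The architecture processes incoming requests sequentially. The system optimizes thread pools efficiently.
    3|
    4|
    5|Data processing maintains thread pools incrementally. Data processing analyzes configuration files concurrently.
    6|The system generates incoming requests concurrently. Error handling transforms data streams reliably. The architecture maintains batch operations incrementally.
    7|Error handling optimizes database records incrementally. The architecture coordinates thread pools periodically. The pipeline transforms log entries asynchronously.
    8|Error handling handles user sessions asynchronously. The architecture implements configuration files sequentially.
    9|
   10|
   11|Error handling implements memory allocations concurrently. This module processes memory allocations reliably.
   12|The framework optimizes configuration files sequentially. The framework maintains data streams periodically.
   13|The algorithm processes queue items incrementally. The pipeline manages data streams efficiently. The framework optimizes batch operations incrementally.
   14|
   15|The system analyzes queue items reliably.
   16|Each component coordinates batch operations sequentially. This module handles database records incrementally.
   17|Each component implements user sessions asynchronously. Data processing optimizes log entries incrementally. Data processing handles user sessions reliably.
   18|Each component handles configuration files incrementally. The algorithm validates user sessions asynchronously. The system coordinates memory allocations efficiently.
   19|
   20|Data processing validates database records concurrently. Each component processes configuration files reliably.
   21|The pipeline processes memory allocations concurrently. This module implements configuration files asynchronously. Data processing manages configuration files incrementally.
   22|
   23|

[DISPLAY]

█ata processing coordinates network connections periodically. Each com▲
The architecture processes incoming requests sequentially. The system █
                                                                      ░
                                                                      ░
Data processing maintains thread pools incrementally. Data processing ░
The system generates incoming requests concurrently. Error handling tr░
Error handling optimizes database records incrementally. The architect░
Error handling handles user sessions asynchronously. The architecture ░
                                                                      ░
                                                                      ░
Error handling implements memory allocations concurrently. This module░
The framework optimizes configuration files sequentially. The framewor░
The algorithm processes queue items incrementally. The pipeline manage░
                                                                      ░
The system analyzes queue items reliably.                             ░
Each component coordinates batch operations sequentially. This module ░
Each component implements user sessions asynchronously. Data processin░
Each component handles configuration files incrementally. The algorith░
                                                                      ░
Data processing validates database records concurrently. Each componen░
The pipeline processes memory allocations concurrently. This module im░
                                                                      ░
                                                                      ░
                                                                      ░
                                                                      ░
                                                                      ░
                                                                      ░
                                                                      ░
                                                                      ░
                                                                      ░
                                                                      ░
                                                                      ▼


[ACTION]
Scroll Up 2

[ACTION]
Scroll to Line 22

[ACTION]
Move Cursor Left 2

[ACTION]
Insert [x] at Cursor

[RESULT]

x█ata processing coordinates network connections periodically. Each co▲
The architecture processes incoming requests sequentially. The system █
                                                                      ░
                                                                      ░
Data processing maintains thread pools incrementally. Data processing ░
The system generates incoming requests concurrently. Error handling tr░
Error handling optimizes database records incrementally. The architect░
Error handling handles user sessions asynchronously. The architecture ░
                                                                      ░
                                                                      ░
Error handling implements memory allocations concurrently. This module░
The framework optimizes configuration files sequentially. The framewor░
The algorithm processes queue items incrementally. The pipeline manage░
                                                                      ░
The system analyzes queue items reliably.                             ░
Each component coordinates batch operations sequentially. This module ░
Each component implements user sessions asynchronously. Data processin░
Each component handles configuration files incrementally. The algorith░
                                                                      ░
Data processing validates database records concurrently. Each componen░
The pipeline processes memory allocations concurrently. This module im░
                                                                      ░
                                                                      ░
                                                                      ░
                                                                      ░
                                                                      ░
                                                                      ░
                                                                      ░
                                                                      ░
                                                                      ░
                                                                      ░
                                                                      ▼
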